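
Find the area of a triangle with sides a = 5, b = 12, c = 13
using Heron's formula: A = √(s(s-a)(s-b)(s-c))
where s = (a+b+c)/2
s = (5+12+13)/2 = 15
A = √(15·10·3·2) = √900 = 30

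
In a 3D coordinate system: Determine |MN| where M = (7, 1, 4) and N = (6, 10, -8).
d = √[(-1)² + (9)² + (-12)²] = √226 = 15.03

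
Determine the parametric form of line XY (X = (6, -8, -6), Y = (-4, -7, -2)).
Direction vector d = Y - X = (-10, 1, 4)
x = 6 - 10t, y = -8 + t, z = -6 + 4t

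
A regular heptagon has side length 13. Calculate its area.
For a regular 7-gon with side length s = 13:
Apothem a = s / (2*tan(pi/7)) = 13 / (2*tan(pi/7)) ≈ 13.4974
Perimeter P = 7 * 13 = 91
Area = (1/2) * P * a = (1/2) * 91 * 13.4974 = 614.13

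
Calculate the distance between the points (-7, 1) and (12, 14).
Using the distance formula: d = sqrt((x₂-x₁)² + (y₂-y₁)²)
dx = 12 - (-7) = 19
dy = 14 - 1 = 13
d = sqrt(19² + 13²) = sqrt(361 + 169) = sqrt(530) = 23.02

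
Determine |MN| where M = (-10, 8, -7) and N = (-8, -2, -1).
d = √[(2)² + (-10)² + (6)²] = √140 = 11.83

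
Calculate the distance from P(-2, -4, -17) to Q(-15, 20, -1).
d = √[(-13)² + (24)² + (16)²] = √1001 = 31.64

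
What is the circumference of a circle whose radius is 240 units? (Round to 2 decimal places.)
Circumference = 2 * pi * r
Circumference = 2 * pi * 240
Circumference = 1507.96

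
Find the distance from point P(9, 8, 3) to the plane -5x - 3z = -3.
d = |(-5)(9) + 0(8) + (-3)(3) - (-3)| / √((-5)² + 0² + (-3)²) = 51/√34 = 8.746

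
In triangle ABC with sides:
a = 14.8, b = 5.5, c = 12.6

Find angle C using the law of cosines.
cos(C) = (a² + b² - c²)/(2ab)
cos(C) = (14.8² + 5.5² - 12.6²)/(2·14.8·5.5) = 90.53/162.8 = 0.556081
C = arccos(0.556081) = 56.21°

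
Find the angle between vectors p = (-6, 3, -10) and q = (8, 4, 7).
p·q = -106, |p|² = 145, |q|² = 129
cos θ = -106/√18705 ≈ -0.775
θ ≈ 140.8°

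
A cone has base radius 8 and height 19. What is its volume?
Volume = (1/3) * pi * r² * h
Volume = (1/3) * pi * 8² * 19
Volume = (1/3) * pi * 64 * 19
Volume = (1/3) * pi * 1216
Volume = 1273.39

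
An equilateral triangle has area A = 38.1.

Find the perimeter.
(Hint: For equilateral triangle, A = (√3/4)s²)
A = (√3/4)s²  →  s² = 4A/√3 = 4·38.1/√3 = 87.9882
s = 9.3802
Perimeter = 3s = 28.14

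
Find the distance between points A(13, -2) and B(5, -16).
Using the distance formula: d = sqrt((x₂-x₁)² + (y₂-y₁)²)
dx = 5 - 13 = -8
dy = (-16) - (-2) = -14
d = sqrt((-8)² + (-14)²) = sqrt(64 + 196) = sqrt(260) = 16.12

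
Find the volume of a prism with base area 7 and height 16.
Volume = base area * height
Volume = 7 * 16
Volume = 112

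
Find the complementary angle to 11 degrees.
Complementary angles sum to 90 degrees.
Other angle = 90 - 11
Other angle = 79 degrees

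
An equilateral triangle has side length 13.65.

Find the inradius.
For an equilateral triangle, r = s/(2√3) where s is the side.
r = 13.65/(2√3) = 13.65/3.464102 = 3.94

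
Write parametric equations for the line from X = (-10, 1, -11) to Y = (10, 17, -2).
Direction vector d = Y - X = (20, 16, 9)
x = -10 + 20t, y = 1 + 16t, z = -11 + 9t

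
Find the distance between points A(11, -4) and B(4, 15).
Using the distance formula: d = sqrt((x₂-x₁)² + (y₂-y₁)²)
dx = 4 - 11 = -7
dy = 15 - (-4) = 19
d = sqrt((-7)² + 19²) = sqrt(49 + 361) = sqrt(410) = 20.25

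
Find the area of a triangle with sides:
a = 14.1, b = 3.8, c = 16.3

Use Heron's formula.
s = (a+b+c)/2 = (14.1+3.8+16.3)/2 = 17.1
A = √(s(s-a)(s-b)(s-c)) = √(17.1·3·13.3·0.8)
A = √545.832 = 23.36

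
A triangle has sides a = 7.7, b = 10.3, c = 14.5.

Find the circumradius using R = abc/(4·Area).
s = (a+b+c)/2 = 16.25
Area = √(s(s-a)(s-b)(s-c)) = √(16.25·8.55·5.95·1.75) = 38.0353
R = abc/(4·Area) = (7.7·10.3·14.5)/(4·38.0353) = 1149.995/152.1412 = 7.559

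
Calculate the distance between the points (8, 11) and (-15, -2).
Using the distance formula: d = sqrt((x₂-x₁)² + (y₂-y₁)²)
dx = (-15) - 8 = -23
dy = (-2) - 11 = -13
d = sqrt((-23)² + (-13)²) = sqrt(529 + 169) = sqrt(698) = 26.42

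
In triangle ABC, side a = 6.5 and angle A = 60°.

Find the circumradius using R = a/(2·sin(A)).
R = a/(2·sin(A)) = 6.5/(2·sin(60°))
R = 6.5/(2·0.866025) = 6.5/1.732051 = 3.753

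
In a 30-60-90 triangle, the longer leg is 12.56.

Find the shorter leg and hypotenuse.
In a 30-60-90 triangle, sides are in ratio 1 : √3 : 2.
Long leg = short leg·√3  →  short leg = 12.56/√3 = 7.252
Hypotenuse = 2·(short leg) = 2·12.56/√3 = 14.5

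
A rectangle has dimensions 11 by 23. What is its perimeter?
Perimeter = 2 * (length + width)
Perimeter = 2 * (11 + 23)
Perimeter = 2 * 34
Perimeter = 68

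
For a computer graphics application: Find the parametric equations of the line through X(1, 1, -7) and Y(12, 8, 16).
Direction vector d = Y - X = (11, 7, 23)
x = 1 + 11t, y = 1 + 7t, z = -7 + 23t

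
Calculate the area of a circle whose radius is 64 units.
Area = pi * r²
Area = pi * 64²
Area = pi * 4096
Area = 12867.96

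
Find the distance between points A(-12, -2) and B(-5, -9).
Using the distance formula: d = sqrt((x₂-x₁)² + (y₂-y₁)²)
dx = (-5) - (-12) = 7
dy = (-9) - (-2) = -7
d = sqrt(7² + (-7)²) = sqrt(49 + 49) = sqrt(98) = 9.90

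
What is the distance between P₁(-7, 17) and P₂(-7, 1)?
Using the distance formula: d = sqrt((x₂-x₁)² + (y₂-y₁)²)
dx = (-7) - (-7) = 0
dy = 1 - 17 = -16
d = sqrt(0² + (-16)²) = sqrt(0 + 256) = sqrt(256) = 16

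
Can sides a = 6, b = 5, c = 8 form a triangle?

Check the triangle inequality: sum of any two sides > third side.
Yes, triangle inequality satisfied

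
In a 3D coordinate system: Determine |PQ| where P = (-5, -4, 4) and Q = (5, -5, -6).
d = √[(10)² + (-1)² + (-10)²] = √201 = 14.18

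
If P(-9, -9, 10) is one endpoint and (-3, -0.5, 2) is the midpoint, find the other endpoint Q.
Q = (2×(-3) - (-9), 2×(-0.5) - (-9), 2×2 - 10) = (3, 8, -6)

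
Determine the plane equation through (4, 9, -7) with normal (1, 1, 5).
d = n·P = (1)(4) + (1)(9) + (5)(-7) = -22
Plane: x + y + 5z = -22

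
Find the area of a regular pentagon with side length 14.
For a regular 5-gon with side length s = 14:
Apothem a = s / (2*tan(pi/5)) = 14 / (2*tan(pi/5)) ≈ 9.6347
Perimeter P = 5 * 14 = 70
Area = (1/2) * P * a = (1/2) * 70 * 9.6347 = 337.21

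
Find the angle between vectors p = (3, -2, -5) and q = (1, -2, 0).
p·q = 7, |p|² = 38, |q|² = 5
cos θ = 7/√190 ≈ 0.5078
θ ≈ 59.48°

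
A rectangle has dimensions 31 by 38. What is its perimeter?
Perimeter = 2 * (length + width)
Perimeter = 2 * (31 + 38)
Perimeter = 2 * 69
Perimeter = 138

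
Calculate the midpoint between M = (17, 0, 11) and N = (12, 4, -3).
Midpoint = ((17+12)/2, (0+4)/2, (11-3)/2) = (14.5, 2, 4)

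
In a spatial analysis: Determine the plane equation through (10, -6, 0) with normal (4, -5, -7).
d = n·P = (4)(10) + (-5)(-6) + (-7)(0) = 70
Plane: 4x - 5y - 7z = 70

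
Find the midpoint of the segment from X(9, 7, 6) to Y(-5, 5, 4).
Midpoint = ((9-5)/2, (7+5)/2, (6+4)/2) = (2, 6, 5)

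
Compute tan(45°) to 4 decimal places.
tan(45 degrees) = 1
Decimal approximation: 1.0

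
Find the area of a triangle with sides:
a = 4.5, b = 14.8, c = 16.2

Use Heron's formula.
s = (a+b+c)/2 = (4.5+14.8+16.2)/2 = 17.75
A = √(s(s-a)(s-b)(s-c)) = √(17.75·13.25·2.95·1.55)
A = √1075.39 = 32.79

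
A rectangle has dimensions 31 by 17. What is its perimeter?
Perimeter = 2 * (length + width)
Perimeter = 2 * (31 + 17)
Perimeter = 2 * 48
Perimeter = 96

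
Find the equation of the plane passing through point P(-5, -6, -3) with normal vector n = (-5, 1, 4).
d = n·P = (-5)(-5) + (1)(-6) + (4)(-3) = 7
Plane: -5x + y + 4z = 7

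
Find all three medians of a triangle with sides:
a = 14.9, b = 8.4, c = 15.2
Using m_x = ½√(2y² + 2z² - x²):
m_a = ½√(2·8.4² + 2·15.2² - 14.9²) = ½√381.19 = 9.762
m_b = ½√(2·14.9² + 2·15.2² - 8.4²) = ½√835.54 = 14.45
m_c = ½√(2·14.9² + 2·8.4² - 15.2²) = ½√354.1 = 9.409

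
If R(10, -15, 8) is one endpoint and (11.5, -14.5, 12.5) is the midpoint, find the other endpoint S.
S = (2×11.5 - 10, 2×(-14.5) - (-15), 2×12.5 - 8) = (13, -14, 17)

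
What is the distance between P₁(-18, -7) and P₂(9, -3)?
Using the distance formula: d = sqrt((x₂-x₁)² + (y₂-y₁)²)
dx = 9 - (-18) = 27
dy = (-3) - (-7) = 4
d = sqrt(27² + 4²) = sqrt(729 + 16) = sqrt(745) = 27.29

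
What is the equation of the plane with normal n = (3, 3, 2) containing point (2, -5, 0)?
d = n·P = (3)(2) + (3)(-5) + (2)(0) = -9
Plane: 3x + 3y + 2z = -9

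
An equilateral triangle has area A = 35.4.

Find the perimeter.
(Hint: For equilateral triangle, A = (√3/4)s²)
A = (√3/4)s²  →  s² = 4A/√3 = 4·35.4/√3 = 81.7528
s = 9.04173
Perimeter = 3s = 27.13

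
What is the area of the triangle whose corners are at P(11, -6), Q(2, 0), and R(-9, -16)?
Using the coordinate formula: Area = (1/2)|x₁(y₂-y₃) + x₂(y₃-y₁) + x₃(y₁-y₂)|
Area = (1/2)|11(0-(-16)) + 2((-16)-(-6)) + (-9)((-6)-0)|
Area = (1/2)|11*16 + 2*(-10) + (-9)*(-6)|
Area = (1/2)|176 + (-20) + 54|
Area = (1/2)*210 = 105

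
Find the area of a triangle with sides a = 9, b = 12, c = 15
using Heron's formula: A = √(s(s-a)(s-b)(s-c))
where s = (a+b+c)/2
s = (9+12+15)/2 = 18
A = √(18·9·6·3) = √2916 = 54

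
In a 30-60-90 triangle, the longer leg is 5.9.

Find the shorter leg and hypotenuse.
In a 30-60-90 triangle, sides are in ratio 1 : √3 : 2.
Long leg = short leg·√3  →  short leg = 5.9/√3 = 3.406
Hypotenuse = 2·(short leg) = 2·5.9/√3 = 6.813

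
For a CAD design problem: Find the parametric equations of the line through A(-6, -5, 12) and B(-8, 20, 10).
Direction vector d = B - A = (-2, 25, -2)
x = -6 - 2t, y = -5 + 25t, z = 12 - 2t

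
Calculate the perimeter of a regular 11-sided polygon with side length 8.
Perimeter = number of sides * side length
Perimeter = 11 * 8
Perimeter = 88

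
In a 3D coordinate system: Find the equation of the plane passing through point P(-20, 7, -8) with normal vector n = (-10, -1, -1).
d = n·P = (-10)(-20) + (-1)(7) + (-1)(-8) = 201
Plane: -10x - y - z = 201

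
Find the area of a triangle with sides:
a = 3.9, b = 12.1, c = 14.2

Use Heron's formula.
s = (a+b+c)/2 = (3.9+12.1+14.2)/2 = 15.1
A = √(s(s-a)(s-b)(s-c)) = √(15.1·11.2·3·0.9)
A = √456.624 = 21.37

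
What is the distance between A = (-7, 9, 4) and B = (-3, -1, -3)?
d = √[(4)² + (-10)² + (-7)²] = √165 = 12.85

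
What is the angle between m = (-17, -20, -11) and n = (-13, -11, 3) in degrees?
m·n = 408, |m|² = 810, |n|² = 299
cos θ = 408/√242190 ≈ 0.8291
θ ≈ 34.0°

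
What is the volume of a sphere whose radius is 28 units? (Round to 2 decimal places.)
Volume = (4/3) * pi * r³
Volume = (4/3) * pi * 28³
Volume = (4/3) * pi * 21952
Volume = 91952.32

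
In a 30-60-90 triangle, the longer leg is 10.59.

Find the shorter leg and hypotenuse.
In a 30-60-90 triangle, sides are in ratio 1 : √3 : 2.
Long leg = short leg·√3  →  short leg = 10.59/√3 = 6.114
Hypotenuse = 2·(short leg) = 2·10.59/√3 = 12.23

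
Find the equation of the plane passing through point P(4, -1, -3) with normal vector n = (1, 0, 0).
d = n·P = (1)(4) + (0)(-1) + (0)(-3) = 4
Plane: x = 4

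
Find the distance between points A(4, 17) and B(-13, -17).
Using the distance formula: d = sqrt((x₂-x₁)² + (y₂-y₁)²)
dx = (-13) - 4 = -17
dy = (-17) - 17 = -34
d = sqrt((-17)² + (-34)²) = sqrt(289 + 1156) = sqrt(1445) = 38.01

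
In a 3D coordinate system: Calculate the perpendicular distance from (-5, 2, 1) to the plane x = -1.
d = |1(-5) + 0(2) + 0(1) - (-1)| / √(1² + 0² + 0²) = 4/√1 = 4.0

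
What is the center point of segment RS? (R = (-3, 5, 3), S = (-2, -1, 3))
Midpoint = ((-3-2)/2, (5-1)/2, (3+3)/2) = (-2.5, 2, 3)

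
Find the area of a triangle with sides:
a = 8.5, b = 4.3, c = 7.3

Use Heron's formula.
s = (a+b+c)/2 = (8.5+4.3+7.3)/2 = 10.05
A = √(s(s-a)(s-b)(s-c)) = √(10.05·1.55·5.75·2.75)
A = √246.319 = 15.69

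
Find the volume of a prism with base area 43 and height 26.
Volume = base area * height
Volume = 43 * 26
Volume = 1118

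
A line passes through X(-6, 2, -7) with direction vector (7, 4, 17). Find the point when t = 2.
P(2) = (-6 + 7(2), 2 + 4(2), -7 + 17(2)) = (8, 10, 27)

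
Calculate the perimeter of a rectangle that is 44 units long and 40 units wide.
Perimeter = 2 * (length + width)
Perimeter = 2 * (44 + 40)
Perimeter = 2 * 84
Perimeter = 168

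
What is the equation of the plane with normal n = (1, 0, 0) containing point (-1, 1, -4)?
d = n·P = (1)(-1) + (0)(1) + (0)(-4) = -1
Plane: x = -1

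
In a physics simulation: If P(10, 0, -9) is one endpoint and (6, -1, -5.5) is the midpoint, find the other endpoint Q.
Q = (2×6 - 10, 2×(-1) - 0, 2×(-5.5) - (-9)) = (2, -2, -2)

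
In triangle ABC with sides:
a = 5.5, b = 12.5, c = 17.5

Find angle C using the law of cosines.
cos(C) = (a² + b² - c²)/(2ab)
cos(C) = (5.5² + 12.5² - 17.5²)/(2·5.5·12.5) = -119.75/137.5 = -0.870909
C = arccos(-0.870909) = 150.6°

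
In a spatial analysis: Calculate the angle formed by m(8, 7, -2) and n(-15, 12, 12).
m·n = -60, |m|² = 117, |n|² = 513
cos θ = -60/√60021 ≈ -0.2449
θ ≈ 104.2°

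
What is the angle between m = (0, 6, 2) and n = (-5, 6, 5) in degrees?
m·n = 46, |m|² = 40, |n|² = 86
cos θ = 46/√3440 ≈ 0.7843
θ ≈ 38.34°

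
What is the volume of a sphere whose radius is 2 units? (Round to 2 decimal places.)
Volume = (4/3) * pi * r³
Volume = (4/3) * pi * 2³
Volume = (4/3) * pi * 8
Volume = 33.51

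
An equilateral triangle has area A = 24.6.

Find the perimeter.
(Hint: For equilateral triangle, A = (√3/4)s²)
A = (√3/4)s²  →  s² = 4A/√3 = 4·24.6/√3 = 56.8113
s = 7.53732
Perimeter = 3s = 22.61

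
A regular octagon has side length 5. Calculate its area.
For a regular 8-gon with side length s = 5:
Apothem a = s / (2*tan(pi/8)) = 5 / (2*tan(pi/8)) ≈ 6.0355
Perimeter P = 8 * 5 = 40
Area = (1/2) * P * a = (1/2) * 40 * 6.0355 = 120.71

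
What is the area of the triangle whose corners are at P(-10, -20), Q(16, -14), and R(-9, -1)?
Using the coordinate formula: Area = (1/2)|x₁(y₂-y₃) + x₂(y₃-y₁) + x₃(y₁-y₂)|
Area = (1/2)|(-10)((-14)-(-1)) + 16((-1)-(-20)) + (-9)((-20)-(-14))|
Area = (1/2)|(-10)*(-13) + 16*19 + (-9)*(-6)|
Area = (1/2)|130 + 304 + 54|
Area = (1/2)*488 = 244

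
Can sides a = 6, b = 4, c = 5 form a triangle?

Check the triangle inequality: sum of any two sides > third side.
Yes, triangle inequality satisfied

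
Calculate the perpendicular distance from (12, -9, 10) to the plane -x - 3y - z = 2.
d = |(-1)(12) + (-3)(-9) + (-1)(10) - (2)| / √((-1)² + (-3)² + (-1)²) = 3/√11 = 0.9045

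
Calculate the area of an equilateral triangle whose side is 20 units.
Area = (sqrt(3)/4) * s²
Area = (sqrt(3)/4) * 20²
Area = (sqrt(3)/4) * 400
Area = 173.21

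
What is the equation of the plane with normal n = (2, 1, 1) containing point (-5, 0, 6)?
d = n·P = (2)(-5) + (1)(0) + (1)(6) = -4
Plane: 2x + y + z = -4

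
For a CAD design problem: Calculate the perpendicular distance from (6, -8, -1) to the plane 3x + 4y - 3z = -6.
d = |3(6) + 4(-8) + (-3)(-1) - (-6)| / √(3² + 4² + (-3)²) = 5/√34 = 0.8575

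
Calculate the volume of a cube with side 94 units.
Volume = s³
Volume = 94³
Volume = 830584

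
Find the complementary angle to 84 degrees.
Complementary angles sum to 90 degrees.
Other angle = 90 - 84
Other angle = 6 degrees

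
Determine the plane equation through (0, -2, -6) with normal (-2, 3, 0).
d = n·P = (-2)(0) + (3)(-2) + (0)(-6) = -6
Plane: -2x + 3y = -6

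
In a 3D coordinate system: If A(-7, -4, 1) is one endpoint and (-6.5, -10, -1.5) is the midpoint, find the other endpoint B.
B = (2×(-6.5) - (-7), 2×(-10) - (-4), 2×(-1.5) - 1) = (-6, -16, -4)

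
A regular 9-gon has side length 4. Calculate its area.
For a regular 9-gon with side length s = 4:
Apothem a = s / (2*tan(pi/9)) = 4 / (2*tan(pi/9)) ≈ 5.495
Perimeter P = 9 * 4 = 36
Area = (1/2) * P * a = (1/2) * 36 * 5.495 = 98.91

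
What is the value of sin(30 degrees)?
sin(30 degrees) = 1/2
Decimal approximation: 0.5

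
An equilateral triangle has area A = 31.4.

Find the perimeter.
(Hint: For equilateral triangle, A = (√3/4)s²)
A = (√3/4)s²  →  s² = 4A/√3 = 4·31.4/√3 = 72.5152
s = 8.51559
Perimeter = 3s = 25.55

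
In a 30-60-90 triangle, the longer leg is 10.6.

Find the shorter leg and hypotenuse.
In a 30-60-90 triangle, sides are in ratio 1 : √3 : 2.
Long leg = short leg·√3  →  short leg = 10.6/√3 = 6.12
Hypotenuse = 2·(short leg) = 2·10.6/√3 = 12.24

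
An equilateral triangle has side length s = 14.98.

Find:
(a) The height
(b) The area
(a) Height h = s·√3/2 = 14.98·√3/2 = 12.97
(b) Area = (√3/4)·s² = (√3/4)·14.98² = (√3/4)·224.4 = 97.17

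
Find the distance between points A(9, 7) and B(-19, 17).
Using the distance formula: d = sqrt((x₂-x₁)² + (y₂-y₁)²)
dx = (-19) - 9 = -28
dy = 17 - 7 = 10
d = sqrt((-28)² + 10²) = sqrt(784 + 100) = sqrt(884) = 29.73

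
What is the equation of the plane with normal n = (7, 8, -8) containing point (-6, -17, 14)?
d = n·P = (7)(-6) + (8)(-17) + (-8)(14) = -290
Plane: 7x + 8y - 8z = -290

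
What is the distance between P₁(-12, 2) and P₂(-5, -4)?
Using the distance formula: d = sqrt((x₂-x₁)² + (y₂-y₁)²)
dx = (-5) - (-12) = 7
dy = (-4) - 2 = -6
d = sqrt(7² + (-6)²) = sqrt(49 + 36) = sqrt(85) = 9.22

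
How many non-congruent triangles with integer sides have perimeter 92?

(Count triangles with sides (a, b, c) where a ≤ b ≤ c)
With a ≤ b ≤ c and a + b + c = 92, the triangle inequality a + b > c gives c < 92/2, so c ≤ 45.
Iterate a from 1 to ⌊p/3⌋ = 30; for each a, b ranges from a to ⌊(p−a)/2⌋ with c = p − a − b, keeping only c ≥ b.
Triples: (2, 45, 45), (3, 44, 45), (4, 43, 45), …
Count = 176 triangles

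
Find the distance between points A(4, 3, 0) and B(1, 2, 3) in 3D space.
d = √[(-3)² + (-1)² + (3)²] = √19 = 4.359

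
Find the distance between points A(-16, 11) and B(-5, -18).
Using the distance formula: d = sqrt((x₂-x₁)² + (y₂-y₁)²)
dx = (-5) - (-16) = 11
dy = (-18) - 11 = -29
d = sqrt(11² + (-29)²) = sqrt(121 + 841) = sqrt(962) = 31.02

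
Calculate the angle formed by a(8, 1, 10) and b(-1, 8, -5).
a·b = -50, |a|² = 165, |b|² = 90
cos θ = -50/√14850 ≈ -0.4103
θ ≈ 114.2°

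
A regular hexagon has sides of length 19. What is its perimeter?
Perimeter = number of sides * side length
Perimeter = 6 * 19
Perimeter = 114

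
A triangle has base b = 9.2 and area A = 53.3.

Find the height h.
A = ½bh  →  h = 2A/b
h = 2·53.3/9.2 = 11.59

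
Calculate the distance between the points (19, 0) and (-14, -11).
Using the distance formula: d = sqrt((x₂-x₁)² + (y₂-y₁)²)
dx = (-14) - 19 = -33
dy = (-11) - 0 = -11
d = sqrt((-33)² + (-11)²) = sqrt(1089 + 121) = sqrt(1210) = 34.79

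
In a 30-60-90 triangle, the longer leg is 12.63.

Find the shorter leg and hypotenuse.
In a 30-60-90 triangle, sides are in ratio 1 : √3 : 2.
Long leg = short leg·√3  →  short leg = 12.63/√3 = 7.292
Hypotenuse = 2·(short leg) = 2·12.63/√3 = 14.58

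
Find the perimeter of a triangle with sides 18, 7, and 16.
Perimeter = sum of all sides
Perimeter = 18 + 7 + 16
Perimeter = 41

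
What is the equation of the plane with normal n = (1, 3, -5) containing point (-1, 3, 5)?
d = n·P = (1)(-1) + (3)(3) + (-5)(5) = -17
Plane: x + 3y - 5z = -17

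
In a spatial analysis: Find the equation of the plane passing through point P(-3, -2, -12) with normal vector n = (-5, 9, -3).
d = n·P = (-5)(-3) + (9)(-2) + (-3)(-12) = 33
Plane: -5x + 9y - 3z = 33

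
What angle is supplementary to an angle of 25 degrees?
Supplementary angles sum to 180 degrees.
Other angle = 180 - 25
Other angle = 155 degrees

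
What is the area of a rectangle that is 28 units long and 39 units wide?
Area = length * width
Area = 28 * 39
Area = 1092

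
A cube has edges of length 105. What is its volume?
Volume = s³
Volume = 105³
Volume = 1157625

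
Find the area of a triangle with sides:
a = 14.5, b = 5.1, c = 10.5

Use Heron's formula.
s = (a+b+c)/2 = (14.5+5.1+10.5)/2 = 15.05
A = √(s(s-a)(s-b)(s-c)) = √(15.05·0.55·9.95·4.55)
A = √374.743 = 19.36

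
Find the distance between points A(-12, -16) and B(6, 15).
Using the distance formula: d = sqrt((x₂-x₁)² + (y₂-y₁)²)
dx = 6 - (-12) = 18
dy = 15 - (-16) = 31
d = sqrt(18² + 31²) = sqrt(324 + 961) = sqrt(1285) = 35.85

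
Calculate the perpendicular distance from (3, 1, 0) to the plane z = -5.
d = |0(3) + 0(1) + 1(0) - (-5)| / √(0² + 0² + 1²) = 5/√1 = 5.0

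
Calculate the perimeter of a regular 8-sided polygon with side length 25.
Perimeter = number of sides * side length
Perimeter = 8 * 25
Perimeter = 200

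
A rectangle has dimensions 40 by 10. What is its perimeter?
Perimeter = 2 * (length + width)
Perimeter = 2 * (40 + 10)
Perimeter = 2 * 50
Perimeter = 100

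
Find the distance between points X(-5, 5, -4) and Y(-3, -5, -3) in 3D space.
d = √[(2)² + (-10)² + (1)²] = √105 = 10.25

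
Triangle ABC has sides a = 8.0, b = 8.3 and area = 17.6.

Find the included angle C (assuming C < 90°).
Area = ½ab·sin(C)  →  sin(C) = 2·Area/(ab)
sin(C) = 2·17.6/(8.0·8.3) = 0.530120
C = arcsin(0.530120) = 32.01°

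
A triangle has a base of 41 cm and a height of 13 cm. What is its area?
Area = (1/2) * base * height
Area = (1/2) * 41 * 13
Area = 266.50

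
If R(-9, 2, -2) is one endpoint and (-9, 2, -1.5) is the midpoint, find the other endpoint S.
S = (2×(-9) - (-9), 2×2 - 2, 2×(-1.5) - (-2)) = (-9, 2, -1)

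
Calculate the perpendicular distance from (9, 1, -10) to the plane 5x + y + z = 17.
d = |5(9) + 1(1) + 1(-10) - (17)| / √(5² + 1² + 1²) = 19/√27 = 3.657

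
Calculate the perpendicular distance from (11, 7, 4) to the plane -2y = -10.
d = |0(11) + (-2)(7) + 0(4) - (-10)| / √(0² + (-2)² + 0²) = 4/√4 = 2.0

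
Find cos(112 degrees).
cos(112 degrees) = -0.3746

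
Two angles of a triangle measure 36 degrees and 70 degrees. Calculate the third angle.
Sum of angles in a triangle = 180 degrees
Third angle = 180 - 36 - 70
Third angle = 74 degrees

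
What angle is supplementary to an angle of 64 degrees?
Supplementary angles sum to 180 degrees.
Other angle = 180 - 64
Other angle = 116 degrees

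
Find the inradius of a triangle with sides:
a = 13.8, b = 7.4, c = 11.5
s = (a+b+c)/2 = (13.8+7.4+11.5)/2 = 16.35
Area = √(s(s-a)(s-b)(s-c)) = √(16.35·2.55·8.95·4.85) = 42.5414
r = Area/s = 42.5414/16.35 = 2.602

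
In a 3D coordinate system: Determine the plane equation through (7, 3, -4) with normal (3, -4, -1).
d = n·P = (3)(7) + (-4)(3) + (-1)(-4) = 13
Plane: 3x - 4y - z = 13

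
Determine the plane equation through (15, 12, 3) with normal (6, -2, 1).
d = n·P = (6)(15) + (-2)(12) + (1)(3) = 69
Plane: 6x - 2y + z = 69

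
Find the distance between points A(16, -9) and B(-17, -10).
Using the distance formula: d = sqrt((x₂-x₁)² + (y₂-y₁)²)
dx = (-17) - 16 = -33
dy = (-10) - (-9) = -1
d = sqrt((-33)² + (-1)²) = sqrt(1089 + 1) = sqrt(1090) = 33.02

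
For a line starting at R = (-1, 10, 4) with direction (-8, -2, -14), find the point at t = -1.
P(-1) = (-1 + (-8)(-1), 10 + (-2)(-1), 4 + (-14)(-1)) = (7, 12, 18)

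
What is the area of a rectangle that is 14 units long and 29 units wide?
Area = length * width
Area = 14 * 29
Area = 406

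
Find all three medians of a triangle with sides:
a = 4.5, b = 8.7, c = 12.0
Using m_x = ½√(2y² + 2z² - x²):
m_a = ½√(2·8.7² + 2·12.0² - 4.5²) = ½√419.13 = 10.24
m_b = ½√(2·4.5² + 2·12.0² - 8.7²) = ½√252.81 = 7.95
m_c = ½√(2·4.5² + 2·8.7² - 12.0²) = ½√47.88 = 3.46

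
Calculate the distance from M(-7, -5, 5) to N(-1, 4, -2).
d = √[(6)² + (9)² + (-7)²] = √166 = 12.88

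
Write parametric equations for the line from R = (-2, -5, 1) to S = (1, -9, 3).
Direction vector d = S - R = (3, -4, 2)
x = -2 + 3t, y = -5 - 4t, z = 1 + 2t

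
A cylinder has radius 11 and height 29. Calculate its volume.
Volume = pi * r² * h
Volume = pi * 11² * 29
Volume = pi * 121 * 29
Volume = pi * 3509
Volume = 11023.85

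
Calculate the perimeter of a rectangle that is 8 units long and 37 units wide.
Perimeter = 2 * (length + width)
Perimeter = 2 * (8 + 37)
Perimeter = 2 * 45
Perimeter = 90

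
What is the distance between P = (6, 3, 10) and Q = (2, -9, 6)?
d = √[(-4)² + (-12)² + (-4)²] = √176 = 13.27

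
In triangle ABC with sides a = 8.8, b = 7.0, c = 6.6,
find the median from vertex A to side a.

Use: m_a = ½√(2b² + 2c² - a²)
m_a = ½√(2·7.0² + 2·6.6² - 8.8²)
m_a = ½√(98 + 87.12 - 77.44) = ½√107.68 = 5.188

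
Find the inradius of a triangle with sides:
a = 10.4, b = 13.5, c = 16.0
s = (a+b+c)/2 = (10.4+13.5+16.0)/2 = 19.95
Area = √(s(s-a)(s-b)(s-c)) = √(19.95·9.55·6.45·3.95) = 69.6709
r = Area/s = 69.6709/19.95 = 3.492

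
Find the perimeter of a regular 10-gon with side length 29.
Perimeter = number of sides * side length
Perimeter = 10 * 29
Perimeter = 290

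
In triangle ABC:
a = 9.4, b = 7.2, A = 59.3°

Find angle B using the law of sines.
sin(B)/b = sin(A)/a
sin(B) = b·sin(A)/a = 7.2·sin(59.3°)/9.4 = 0.658610
B = arcsin(0.658610) = 41.19°  (b ≤ a, so B ≤ A and the acute solution is unique)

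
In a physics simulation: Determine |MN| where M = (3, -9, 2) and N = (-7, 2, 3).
d = √[(-10)² + (11)² + (1)²] = √222 = 14.9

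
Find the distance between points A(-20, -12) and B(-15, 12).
Using the distance formula: d = sqrt((x₂-x₁)² + (y₂-y₁)²)
dx = (-15) - (-20) = 5
dy = 12 - (-12) = 24
d = sqrt(5² + 24²) = sqrt(25 + 576) = sqrt(601) = 24.52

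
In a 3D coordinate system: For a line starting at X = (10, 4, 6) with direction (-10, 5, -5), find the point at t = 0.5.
P(0.5) = (10 + (-10)(0.5), 4 + 5(0.5), 6 + (-5)(0.5)) = (5, 6.5, 3.5)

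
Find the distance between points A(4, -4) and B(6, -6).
Using the distance formula: d = sqrt((x₂-x₁)² + (y₂-y₁)²)
dx = 6 - 4 = 2
dy = (-6) - (-4) = -2
d = sqrt(2² + (-2)²) = sqrt(4 + 4) = sqrt(8) = 2.83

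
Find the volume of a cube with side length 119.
Volume = s³
Volume = 119³
Volume = 1685159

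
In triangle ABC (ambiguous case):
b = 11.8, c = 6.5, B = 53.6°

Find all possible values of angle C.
sin(C)/c = sin(B)/b  →  sin(C) = c·sin(B)/b = 6.5·sin(53.6°)/11.8 = 0.443374
C₁ = arcsin(0.443374) = 26.32°,  C₂ = 180° - C₁ = 153.68°
Check C₂: A = 180° - 53.6° - 153.68° = -27.28° ≤ 0, rejected
C = 26.32° (one solution)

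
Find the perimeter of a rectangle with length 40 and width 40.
Perimeter = 2 * (length + width)
Perimeter = 2 * (40 + 40)
Perimeter = 2 * 80
Perimeter = 160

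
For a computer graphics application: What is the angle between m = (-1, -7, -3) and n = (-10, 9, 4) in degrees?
m·n = -65, |m|² = 59, |n|² = 197
cos θ = -65/√11623 ≈ -0.6029
θ ≈ 127.1°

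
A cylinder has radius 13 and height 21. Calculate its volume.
Volume = pi * r² * h
Volume = pi * 13² * 21
Volume = pi * 169 * 21
Volume = pi * 3549
Volume = 11149.51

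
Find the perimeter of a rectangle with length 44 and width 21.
Perimeter = 2 * (length + width)
Perimeter = 2 * (44 + 21)
Perimeter = 2 * 65
Perimeter = 130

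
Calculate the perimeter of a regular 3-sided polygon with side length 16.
Perimeter = number of sides * side length
Perimeter = 3 * 16
Perimeter = 48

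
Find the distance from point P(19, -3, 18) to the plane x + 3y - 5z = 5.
d = |1(19) + 3(-3) + (-5)(18) - (5)| / √(1² + 3² + (-5)²) = 85/√35 = 14.37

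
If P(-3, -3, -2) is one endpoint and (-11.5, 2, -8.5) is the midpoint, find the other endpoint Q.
Q = (2×(-11.5) - (-3), 2×2 - (-3), 2×(-8.5) - (-2)) = (-20, 7, -15)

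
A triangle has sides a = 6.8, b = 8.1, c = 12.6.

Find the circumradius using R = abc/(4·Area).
s = (a+b+c)/2 = 13.75
Area = √(s(s-a)(s-b)(s-c)) = √(13.75·6.95·5.65·1.15) = 24.9182
R = abc/(4·Area) = (6.8·8.1·12.6)/(4·24.9182) = 694.008/99.6728 = 6.963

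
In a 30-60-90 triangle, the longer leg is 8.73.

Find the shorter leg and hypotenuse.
In a 30-60-90 triangle, sides are in ratio 1 : √3 : 2.
Long leg = short leg·√3  →  short leg = 8.73/√3 = 5.04
Hypotenuse = 2·(short leg) = 2·8.73/√3 = 10.08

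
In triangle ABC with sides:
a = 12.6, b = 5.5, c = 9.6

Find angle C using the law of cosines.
cos(C) = (a² + b² - c²)/(2ab)
cos(C) = (12.6² + 5.5² - 9.6²)/(2·12.6·5.5) = 96.85/138.6 = 0.698773
C = arccos(0.698773) = 45.67°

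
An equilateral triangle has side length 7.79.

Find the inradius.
For an equilateral triangle, r = s/(2√3) where s is the side.
r = 7.79/(2√3) = 7.79/3.464102 = 2.249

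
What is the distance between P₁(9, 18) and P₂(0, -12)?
Using the distance formula: d = sqrt((x₂-x₁)² + (y₂-y₁)²)
dx = 0 - 9 = -9
dy = (-12) - 18 = -30
d = sqrt((-9)² + (-30)²) = sqrt(81 + 900) = sqrt(981) = 31.32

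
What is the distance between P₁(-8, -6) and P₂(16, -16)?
Using the distance formula: d = sqrt((x₂-x₁)² + (y₂-y₁)²)
dx = 16 - (-8) = 24
dy = (-16) - (-6) = -10
d = sqrt(24² + (-10)²) = sqrt(576 + 100) = sqrt(676) = 26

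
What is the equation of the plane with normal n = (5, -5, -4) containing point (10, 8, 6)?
d = n·P = (5)(10) + (-5)(8) + (-4)(6) = -14
Plane: 5x - 5y - 4z = -14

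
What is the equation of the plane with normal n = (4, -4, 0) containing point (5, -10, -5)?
d = n·P = (4)(5) + (-4)(-10) + (0)(-5) = 60
Plane: 4x - 4y = 60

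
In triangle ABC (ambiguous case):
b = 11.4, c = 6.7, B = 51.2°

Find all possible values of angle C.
sin(C)/c = sin(B)/b  →  sin(C) = c·sin(B)/b = 6.7·sin(51.2°)/11.4 = 0.458032
C₁ = arcsin(0.458032) = 27.26°,  C₂ = 180° - C₁ = 152.74°
Check C₂: A = 180° - 51.2° - 152.74° = -23.94° ≤ 0, rejected
C = 27.26° (one solution)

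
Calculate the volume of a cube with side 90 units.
Volume = s³
Volume = 90³
Volume = 729000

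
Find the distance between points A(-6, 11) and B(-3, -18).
Using the distance formula: d = sqrt((x₂-x₁)² + (y₂-y₁)²)
dx = (-3) - (-6) = 3
dy = (-18) - 11 = -29
d = sqrt(3² + (-29)²) = sqrt(9 + 841) = sqrt(850) = 29.15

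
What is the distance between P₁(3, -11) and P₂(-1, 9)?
Using the distance formula: d = sqrt((x₂-x₁)² + (y₂-y₁)²)
dx = (-1) - 3 = -4
dy = 9 - (-11) = 20
d = sqrt((-4)² + 20²) = sqrt(16 + 400) = sqrt(416) = 20.40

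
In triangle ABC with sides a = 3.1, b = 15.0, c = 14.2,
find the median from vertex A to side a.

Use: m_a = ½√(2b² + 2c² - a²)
m_a = ½√(2·15.0² + 2·14.2² - 3.1²)
m_a = ½√(450 + 403.28 - 9.61) = ½√843.67 = 14.52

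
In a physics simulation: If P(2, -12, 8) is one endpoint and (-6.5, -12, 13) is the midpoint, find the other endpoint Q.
Q = (2×(-6.5) - 2, 2×(-12) - (-12), 2×13 - 8) = (-15, -12, 18)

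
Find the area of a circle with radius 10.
Area = pi * r²
Area = pi * 10²
Area = pi * 100
Area = 314.16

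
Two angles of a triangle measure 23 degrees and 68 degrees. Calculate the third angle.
Sum of angles in a triangle = 180 degrees
Third angle = 180 - 23 - 68
Third angle = 89 degrees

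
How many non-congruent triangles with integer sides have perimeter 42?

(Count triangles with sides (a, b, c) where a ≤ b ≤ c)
With a ≤ b ≤ c and a + b + c = 42, the triangle inequality a + b > c gives c < 42/2, so c ≤ 20.
Iterate a from 1 to ⌊p/3⌋ = 14; for each a, b ranges from a to ⌊(p−a)/2⌋ with c = p − a − b, keeping only c ≥ b.
Triples: (2, 20, 20), (3, 19, 20), (4, 18, 20), …
Count = 37 triangles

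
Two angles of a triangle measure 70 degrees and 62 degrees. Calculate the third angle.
Sum of angles in a triangle = 180 degrees
Third angle = 180 - 70 - 62
Third angle = 48 degrees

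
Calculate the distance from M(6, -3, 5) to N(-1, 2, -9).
d = √[(-7)² + (5)² + (-14)²] = √270 = 16.43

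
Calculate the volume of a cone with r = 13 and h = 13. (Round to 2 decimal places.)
Volume = (1/3) * pi * r² * h
Volume = (1/3) * pi * 13² * 13
Volume = (1/3) * pi * 169 * 13
Volume = (1/3) * pi * 2197
Volume = 2300.69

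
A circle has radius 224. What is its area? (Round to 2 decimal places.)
Area = pi * r²
Area = pi * 224²
Area = pi * 50176
Area = 157632.55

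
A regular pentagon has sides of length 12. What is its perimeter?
Perimeter = number of sides * side length
Perimeter = 5 * 12
Perimeter = 60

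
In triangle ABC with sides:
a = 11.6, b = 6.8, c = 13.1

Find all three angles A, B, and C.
By the law of cosines:
cos(A) = (b² + c² - a²)/(2bc) = 0.467501  →  A = 62.13°
cos(B) = (a² + c² - b²)/(2ac) = 0.855258  →  B = 31.21°
cos(C) = (a² + b² - c²)/(2ab) = 0.058253  →  C = 86.66°
Check: A + B + C = 180.0° ✓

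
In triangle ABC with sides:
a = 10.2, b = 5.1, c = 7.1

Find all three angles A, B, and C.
By the law of cosines:
cos(A) = (b² + c² - a²)/(2bc) = -0.381386  →  A = 112.4°
cos(B) = (a² + c² - b²)/(2ac) = 0.886772  →  B = 27.53°
cos(C) = (a² + b² - c²)/(2ab) = 0.765475  →  C = 40.05°
Check: A + B + C = 180.0° ✓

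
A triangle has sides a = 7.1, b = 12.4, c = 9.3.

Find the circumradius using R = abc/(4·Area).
s = (a+b+c)/2 = 14.4
Area = √(s(s-a)(s-b)(s-c)) = √(14.4·7.3·2·5.1) = 32.7448
R = abc/(4·Area) = (7.1·12.4·9.3)/(4·32.7448) = 818.772/130.9792 = 6.251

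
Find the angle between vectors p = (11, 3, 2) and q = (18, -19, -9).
p·q = 123, |p|² = 134, |q|² = 766
cos θ = 123/√102644 ≈ 0.3839
θ ≈ 67.42°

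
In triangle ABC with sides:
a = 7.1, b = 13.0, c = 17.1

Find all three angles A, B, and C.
By the law of cosines:
cos(A) = (b² + c² - a²)/(2bc) = 0.924426  →  A = 22.42°
cos(B) = (a² + c² - b²)/(2ac) = 0.715839  →  B = 44.29°
cos(C) = (a² + b² - c²)/(2ab) = -0.395450  →  C = 113.3°
Check: A + B + C = 180.0° ✓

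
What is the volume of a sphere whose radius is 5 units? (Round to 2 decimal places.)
Volume = (4/3) * pi * r³
Volume = (4/3) * pi * 5³
Volume = (4/3) * pi * 125
Volume = 523.60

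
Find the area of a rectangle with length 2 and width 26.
Area = length * width
Area = 2 * 26
Area = 52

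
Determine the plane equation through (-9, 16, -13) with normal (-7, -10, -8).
d = n·P = (-7)(-9) + (-10)(16) + (-8)(-13) = 7
Plane: -7x - 10y - 8z = 7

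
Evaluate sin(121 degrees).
sin(121 degrees) = 0.8572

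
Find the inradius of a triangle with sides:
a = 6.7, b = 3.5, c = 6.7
s = (a+b+c)/2 = (6.7+3.5+6.7)/2 = 8.45
Area = √(s(s-a)(s-b)(s-c)) = √(8.45·1.75·4.95·1.75) = 11.318
r = Area/s = 11.318/8.45 = 1.339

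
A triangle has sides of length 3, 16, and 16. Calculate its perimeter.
Perimeter = sum of all sides
Perimeter = 3 + 16 + 16
Perimeter = 35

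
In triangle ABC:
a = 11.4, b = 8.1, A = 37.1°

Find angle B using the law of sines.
sin(B)/b = sin(A)/a
sin(B) = b·sin(A)/a = 8.1·sin(37.1°)/11.4 = 0.428595
B = arcsin(0.428595) = 25.38°  (b ≤ a, so B ≤ A and the acute solution is unique)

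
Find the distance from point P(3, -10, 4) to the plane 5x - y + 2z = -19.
d = |5(3) + (-1)(-10) + 2(4) - (-19)| / √(5² + (-1)² + 2²) = 52/√30 = 9.494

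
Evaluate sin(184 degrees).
sin(184 degrees) = -0.0698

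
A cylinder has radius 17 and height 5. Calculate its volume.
Volume = pi * r² * h
Volume = pi * 17² * 5
Volume = pi * 289 * 5
Volume = pi * 1445
Volume = 4539.60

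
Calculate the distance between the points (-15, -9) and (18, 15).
Using the distance formula: d = sqrt((x₂-x₁)² + (y₂-y₁)²)
dx = 18 - (-15) = 33
dy = 15 - (-9) = 24
d = sqrt(33² + 24²) = sqrt(1089 + 576) = sqrt(1665) = 40.80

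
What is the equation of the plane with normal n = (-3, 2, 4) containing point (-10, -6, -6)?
d = n·P = (-3)(-10) + (2)(-6) + (4)(-6) = -6
Plane: -3x + 2y + 4z = -6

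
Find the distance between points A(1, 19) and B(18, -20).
Using the distance formula: d = sqrt((x₂-x₁)² + (y₂-y₁)²)
dx = 18 - 1 = 17
dy = (-20) - 19 = -39
d = sqrt(17² + (-39)²) = sqrt(289 + 1521) = sqrt(1810) = 42.54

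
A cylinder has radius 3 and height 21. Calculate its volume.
Volume = pi * r² * h
Volume = pi * 3² * 21
Volume = pi * 9 * 21
Volume = pi * 189
Volume = 593.76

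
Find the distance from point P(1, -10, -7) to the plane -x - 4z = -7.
d = |(-1)(1) + 0(-10) + (-4)(-7) - (-7)| / √((-1)² + 0² + (-4)²) = 34/√17 = 8.246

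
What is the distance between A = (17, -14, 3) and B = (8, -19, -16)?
d = √[(-9)² + (-5)² + (-19)²] = √467 = 21.61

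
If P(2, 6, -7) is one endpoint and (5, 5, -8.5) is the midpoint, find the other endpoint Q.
Q = (2×5 - 2, 2×5 - 6, 2×(-8.5) - (-7)) = (8, 4, -10)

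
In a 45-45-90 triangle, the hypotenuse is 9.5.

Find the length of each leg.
In a 45-45-90 triangle, hypotenuse = leg·√2  →  leg = hypotenuse/√2
leg = 9.5/√2 = 6.718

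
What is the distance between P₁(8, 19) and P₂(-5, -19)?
Using the distance formula: d = sqrt((x₂-x₁)² + (y₂-y₁)²)
dx = (-5) - 8 = -13
dy = (-19) - 19 = -38
d = sqrt((-13)² + (-38)²) = sqrt(169 + 1444) = sqrt(1613) = 40.16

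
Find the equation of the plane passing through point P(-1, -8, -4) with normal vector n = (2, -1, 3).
d = n·P = (2)(-1) + (-1)(-8) + (3)(-4) = -6
Plane: 2x - y + 3z = -6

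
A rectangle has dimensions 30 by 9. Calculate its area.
Area = length * width
Area = 30 * 9
Area = 270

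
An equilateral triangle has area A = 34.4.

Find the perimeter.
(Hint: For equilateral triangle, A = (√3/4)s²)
A = (√3/4)s²  →  s² = 4A/√3 = 4·34.4/√3 = 79.4434
s = 8.9131
Perimeter = 3s = 26.74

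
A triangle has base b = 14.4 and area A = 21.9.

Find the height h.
A = ½bh  →  h = 2A/b
h = 2·21.9/14.4 = 3.042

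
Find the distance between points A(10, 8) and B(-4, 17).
Using the distance formula: d = sqrt((x₂-x₁)² + (y₂-y₁)²)
dx = (-4) - 10 = -14
dy = 17 - 8 = 9
d = sqrt((-14)² + 9²) = sqrt(196 + 81) = sqrt(277) = 16.64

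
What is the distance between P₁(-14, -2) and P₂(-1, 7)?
Using the distance formula: d = sqrt((x₂-x₁)² + (y₂-y₁)²)
dx = (-1) - (-14) = 13
dy = 7 - (-2) = 9
d = sqrt(13² + 9²) = sqrt(169 + 81) = sqrt(250) = 15.81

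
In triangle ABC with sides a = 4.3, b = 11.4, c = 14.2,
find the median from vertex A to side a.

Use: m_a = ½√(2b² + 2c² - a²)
m_a = ½√(2·11.4² + 2·14.2² - 4.3²)
m_a = ½√(259.92 + 403.28 - 18.49) = ½√644.71 = 12.7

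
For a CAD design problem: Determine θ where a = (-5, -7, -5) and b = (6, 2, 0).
a·b = -44, |a|² = 99, |b|² = 40
cos θ = -44/√3960 ≈ -0.6992
θ ≈ 134.4°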